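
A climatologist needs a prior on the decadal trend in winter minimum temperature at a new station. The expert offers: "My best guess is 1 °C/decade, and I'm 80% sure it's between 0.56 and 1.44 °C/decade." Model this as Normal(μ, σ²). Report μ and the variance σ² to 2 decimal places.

μ = 1.00, σ² = 0.12

A symmetric 80% interval runs μ ± z·σ with z = 1.282.
Half-width = 0.44, so σ = 0.44/1.282 = 0.343 and σ² = 0.12.
μ is the stated best guess, 1.00.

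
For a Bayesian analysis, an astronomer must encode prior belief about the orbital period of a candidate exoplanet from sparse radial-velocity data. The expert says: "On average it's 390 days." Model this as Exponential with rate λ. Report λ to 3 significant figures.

Exponential mean = 1/λ, so λ = 1/390.0 = 0.00256.

λ ≈ 0.00256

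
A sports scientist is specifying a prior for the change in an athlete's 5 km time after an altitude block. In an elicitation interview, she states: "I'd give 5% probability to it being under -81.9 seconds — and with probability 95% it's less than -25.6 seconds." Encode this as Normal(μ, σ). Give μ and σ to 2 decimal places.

For Normal(μ,σ), the p-quantile is μ + z_p·σ. Here z_{0.05} = -1.645, z_{0.95} = 1.645.
So -81.9 = μ − 1.645σ and -25.6 = μ + 1.645σ.
Subtracting: σ = (-25.6 − -81.9)/(1.645 − (-1.645)) = 17.11.
Then μ = -81.9 − (-1.645)·17.11 = -53.75.

μ = -53.75, σ = 17.11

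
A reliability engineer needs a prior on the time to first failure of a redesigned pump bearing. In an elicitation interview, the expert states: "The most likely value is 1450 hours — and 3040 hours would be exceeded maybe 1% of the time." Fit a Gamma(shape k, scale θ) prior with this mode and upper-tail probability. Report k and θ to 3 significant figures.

k ≈ 9.88, θ ≈ 163

Gamma(k,θ) with k>1 has mode (k−1)θ, so θ = 1450/(k−1).
Need P(X < 3040) = 0.99 with θ tied to k this way. Start at k = 2, θ = 1450: P(X<3040) ≈ 0.619.
Too low — raise k to concentrate. Iterating converges to k ≈ 9.88.
Then θ = 1450/(9.88−1) ≈ 163.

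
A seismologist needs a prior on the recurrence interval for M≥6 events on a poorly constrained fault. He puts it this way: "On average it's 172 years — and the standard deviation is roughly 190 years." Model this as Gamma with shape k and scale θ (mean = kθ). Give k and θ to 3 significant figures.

k ≈ 0.82, θ ≈ 210

For Gamma(k, scale θ): mean = kθ, variance = kθ², so CV = 1/√k.
CV = SD/mean = 190/172 = 1.105, hence k = 1/CV² = 0.82.
Then θ = mean/k = 172/0.82 = 210.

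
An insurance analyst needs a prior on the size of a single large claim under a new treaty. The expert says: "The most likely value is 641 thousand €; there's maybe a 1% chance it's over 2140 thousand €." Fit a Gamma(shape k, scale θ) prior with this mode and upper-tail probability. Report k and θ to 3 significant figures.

Gamma(k,θ) with k>1 has mode (k−1)θ, so θ = 641/(k−1).
Need P(X < 2140) = 0.99 with θ tied to k this way. Start at k = 2, θ = 641: P(X<2140) ≈ 0.846.
Too low — raise k to concentrate. Iterating converges to k ≈ 4.02.
Then θ = 641/(4.02−1) ≈ 212.

k ≈ 4.02, θ ≈ 212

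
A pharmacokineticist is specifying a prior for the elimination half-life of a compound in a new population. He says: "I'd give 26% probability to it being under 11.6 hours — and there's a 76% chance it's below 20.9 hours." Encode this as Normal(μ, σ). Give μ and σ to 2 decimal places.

For Normal(μ,σ), the p-quantile is μ + z_p·σ. Here z_{0.26} = -0.6433, z_{0.76} = 0.7063.
So 11.6 = μ − 0.6433σ and 20.9 = μ + 0.7063σ.
Subtracting: σ = (20.9 − 11.6)/(0.7063 − (-0.6433)) = 6.89.
Then μ = 11.6 − (-0.6433)·6.89 = 16.03.

μ = 16.03, σ = 6.89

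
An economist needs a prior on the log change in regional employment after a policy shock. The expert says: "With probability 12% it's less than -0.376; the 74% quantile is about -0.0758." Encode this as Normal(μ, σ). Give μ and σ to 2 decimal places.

The p-quantile of Normal(μ,σ) is μ + z_p·σ, with z_{0.12} = -1.175 and z_{0.74} = 0.6433.
Eliminate σ: μ = (z₂·x₁ − z₁·x₂)/(z₂ − z₁) = (0.6433·-0.376 − (-1.175)·-0.0758)/1.818 = -0.18.
Then σ = (x₂ − x₁)/(z₂ − z₁) = (-0.0758 − -0.376)/1.818 = 0.17.

μ = -0.18, σ = 0.17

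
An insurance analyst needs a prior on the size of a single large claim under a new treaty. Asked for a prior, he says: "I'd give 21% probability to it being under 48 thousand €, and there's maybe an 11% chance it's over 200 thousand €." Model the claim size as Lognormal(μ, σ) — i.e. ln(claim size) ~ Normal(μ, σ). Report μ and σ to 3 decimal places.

μ ≈ 4.437, σ ≈ 0.702

If T ~ Lognormal(μ,σ) then ln T ~ Normal(μ,σ), so the p-quantile of ln T is μ + z_p·σ.
ln(48) = 3.871 and ln(200) = 5.298; z_{0.21} = -0.8064, z_{0.89} = 1.227.
σ = (5.298 − 3.871)/(1.227 − (-0.8064)) = 0.702.
μ = 3.871 − (-0.8064)·0.702 = 4.437.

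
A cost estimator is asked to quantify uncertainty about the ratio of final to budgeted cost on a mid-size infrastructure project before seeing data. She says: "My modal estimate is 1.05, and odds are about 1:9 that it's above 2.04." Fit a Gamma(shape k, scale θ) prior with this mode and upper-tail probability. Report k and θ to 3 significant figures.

Gamma(k,θ) with k>1 has mode (k−1)θ, so θ = 1.05/(k−1).
Need P(X < 2.04) = 0.9 with θ tied to k this way. Start at k = 2, θ = 1.05: P(X<2.04) ≈ 0.578.
Too low — raise k to concentrate. Iterating converges to k ≈ 5.34.
Then θ = 1.05/(5.34−1) ≈ 0.242.

k ≈ 5.34, θ ≈ 0.242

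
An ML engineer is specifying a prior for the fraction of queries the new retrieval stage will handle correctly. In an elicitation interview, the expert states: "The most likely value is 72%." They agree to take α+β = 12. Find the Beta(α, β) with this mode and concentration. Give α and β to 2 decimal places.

α = 8.20, β = 3.80

For α,β > 1 the Beta mode is (α−1)/(α+β−2). With α+β = 12, the mode is (α−1)/10.
Set (α−1)/10 = 0.72 → α = 1 + 0.72·10 = 8.20.
β = 12 − α = 3.80.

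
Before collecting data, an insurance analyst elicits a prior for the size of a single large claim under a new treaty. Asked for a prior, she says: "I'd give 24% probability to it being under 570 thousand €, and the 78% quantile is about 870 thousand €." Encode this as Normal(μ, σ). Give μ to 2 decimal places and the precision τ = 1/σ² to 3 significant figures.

μ = 713.32, τ = 2.43e-05

For Normal(μ,σ), the p-quantile is μ + z_p·σ. Here z_{0.24} = -0.7063, z_{0.78} = 0.7722.
So 570 = μ − 0.7063σ and 870 = μ + 0.7722σ.
Subtracting: σ = (870 − 570)/(0.7722 − (-0.7063)) = 202.91.
Then μ = 570 − (-0.7063)·202.91 = 713.32.
Precision τ = 1/σ² = 1/202.9² = 2.43e-05.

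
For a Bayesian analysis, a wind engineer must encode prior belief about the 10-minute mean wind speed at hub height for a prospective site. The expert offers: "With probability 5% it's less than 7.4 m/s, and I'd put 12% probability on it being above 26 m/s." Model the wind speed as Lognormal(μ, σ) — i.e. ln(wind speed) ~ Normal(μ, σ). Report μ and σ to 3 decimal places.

μ ≈ 2.734, σ ≈ 0.446

If T ~ Lognormal(μ,σ) then ln T ~ Normal(μ,σ), so the p-quantile of ln T is μ + z_p·σ.
ln(7.4) = 2.001 and ln(26) = 3.258; z_{0.05} = -1.645, z_{0.88} = 1.175.
σ = (3.258 − 2.001)/(1.175 − (-1.645)) = 0.446.
μ = 2.001 − (-1.645)·0.446 = 2.734.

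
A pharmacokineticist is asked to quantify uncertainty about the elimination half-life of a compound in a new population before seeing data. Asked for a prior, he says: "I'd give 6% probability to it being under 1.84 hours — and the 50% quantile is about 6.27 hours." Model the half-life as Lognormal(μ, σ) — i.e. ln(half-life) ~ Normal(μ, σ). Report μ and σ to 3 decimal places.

μ ≈ 1.836, σ ≈ 0.789

If T ~ Lognormal(μ,σ) then ln T ~ Normal(μ,σ), so the p-quantile of ln T is μ + z_p·σ.
ln(1.84) = 0.6098 and ln(6.27) = 1.836; z_{0.06} = -1.555, z_{0.5} = 0.
σ = (1.836 − 0.6098)/(0 − (-1.555)) = 0.789.
μ = 0.6098 − (-1.555)·0.789 = 1.836.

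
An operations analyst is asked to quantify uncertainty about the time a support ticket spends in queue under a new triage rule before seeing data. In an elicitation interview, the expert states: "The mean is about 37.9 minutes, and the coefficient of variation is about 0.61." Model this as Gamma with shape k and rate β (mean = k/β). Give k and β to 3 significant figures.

k ≈ 2.69, β ≈ 0.0709

For Gamma(k, rate β): mean = k/β, variance = k/β², so CV = 1/√k.
CV = 0.61, hence k = 1/CV² = 2.69.
Then β = k/mean = 2.69/37.9 = 0.0709.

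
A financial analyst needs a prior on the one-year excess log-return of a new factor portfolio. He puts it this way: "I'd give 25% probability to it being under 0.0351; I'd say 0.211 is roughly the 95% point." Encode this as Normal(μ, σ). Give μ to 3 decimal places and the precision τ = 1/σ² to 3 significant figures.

The p-quantile of Normal(μ,σ) is μ + z_p·σ, with z_{0.25} = -0.6745 and z_{0.95} = 1.645.
Eliminate σ: μ = (z₂·x₁ − z₁·x₂)/(z₂ − z₁) = (1.645·0.0351 − (-0.6745)·0.211)/2.319 = 0.086.
Then σ = (x₂ − x₁)/(z₂ − z₁) = (0.211 − 0.0351)/2.319 = 0.076.
Precision τ = 1/σ² = 1/0.07584² = 174.

μ = 0.086, τ = 174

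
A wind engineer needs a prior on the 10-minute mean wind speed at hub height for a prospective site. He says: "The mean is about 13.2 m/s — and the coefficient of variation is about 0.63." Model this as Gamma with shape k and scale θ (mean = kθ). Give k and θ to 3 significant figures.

For Gamma(k, scale θ): mean = kθ, variance = kθ², so CV = 1/√k.
CV = 0.63, hence k = 1/CV² = 2.52.
Then θ = mean/k = 13.2/2.52 = 5.24.

k ≈ 2.52, θ ≈ 5.24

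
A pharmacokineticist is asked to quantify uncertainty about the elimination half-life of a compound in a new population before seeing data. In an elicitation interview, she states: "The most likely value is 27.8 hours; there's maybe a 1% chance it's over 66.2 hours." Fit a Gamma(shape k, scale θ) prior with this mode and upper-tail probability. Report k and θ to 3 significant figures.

Gamma(k,θ) with k>1 has mode (k−1)θ, so θ = 27.8/(k−1).
Need P(X < 66.2) = 0.99 with θ tied to k this way. Start at k = 2, θ = 27.8: P(X<66.2) ≈ 0.687.
Too low — raise k to concentrate. Iterating converges to k ≈ 7.3.
Then θ = 27.8/(7.3−1) ≈ 4.41.

k ≈ 7.3, θ ≈ 4.41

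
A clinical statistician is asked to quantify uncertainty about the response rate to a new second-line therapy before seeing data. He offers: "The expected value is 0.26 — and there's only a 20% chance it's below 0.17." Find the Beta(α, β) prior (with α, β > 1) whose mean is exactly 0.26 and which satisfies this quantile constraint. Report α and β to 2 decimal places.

With mean 0.26 fixed, write α = 0.26s, β = 0.74s where s = α+β.
Need P(θ < 0.17) = 0.2 under Beta(0.26s, 0.74s). Normal approximation: (q−m)/√(m(1−m)/s) ≈ z_{0.2} = -0.842, so s ≈ 0.26·0.74·(-0.842)²/(0.17−0.26)² = 16.8.
At s = 16.8: P(θ<0.17) ≈ 0.205. Adjusting to match 0.2 gives s ≈ 17.47.
So α = 0.26·17.47 ≈ 4.54, β = 0.74·17.47 ≈ 12.92.

α ≈ 4.54, β ≈ 12.92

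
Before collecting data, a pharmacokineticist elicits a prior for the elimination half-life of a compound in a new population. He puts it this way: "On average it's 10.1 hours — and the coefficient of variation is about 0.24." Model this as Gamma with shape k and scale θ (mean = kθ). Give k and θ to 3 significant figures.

For Gamma(k, scale θ): mean = kθ, variance = kθ², so CV = 1/√k.
CV = 0.24, hence k = 1/CV² = 17.4.
Then θ = mean/k = 10.1/17.4 = 0.582.

k ≈ 17.4, θ ≈ 0.582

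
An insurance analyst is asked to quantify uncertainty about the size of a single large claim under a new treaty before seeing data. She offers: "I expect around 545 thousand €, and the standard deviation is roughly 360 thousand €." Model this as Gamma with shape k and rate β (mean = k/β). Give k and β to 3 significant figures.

For Gamma(k, rate β): mean = k/β, variance = k/β², so CV = 1/√k.
CV = SD/mean = 360/545 = 0.6606, hence k = 1/CV² = 2.29.
Then β = k/mean = 2.29/545 = 0.00421.

k ≈ 2.29, β ≈ 0.00421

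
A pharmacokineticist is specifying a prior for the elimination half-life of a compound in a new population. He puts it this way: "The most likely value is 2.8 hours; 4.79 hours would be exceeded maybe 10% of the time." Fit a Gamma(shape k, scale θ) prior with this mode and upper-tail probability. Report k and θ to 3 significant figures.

k ≈ 7.57, θ ≈ 0.426

Gamma(k,θ) with k>1 has mode (k−1)θ, so θ = 2.8/(k−1).
Need P(X < 4.79) = 0.9 with θ tied to k this way. Start at k = 2, θ = 2.8: P(X<4.79) ≈ 0.510.
Too low — raise k to concentrate. Iterating converges to k ≈ 7.57.
Then θ = 2.8/(7.57−1) ≈ 0.426.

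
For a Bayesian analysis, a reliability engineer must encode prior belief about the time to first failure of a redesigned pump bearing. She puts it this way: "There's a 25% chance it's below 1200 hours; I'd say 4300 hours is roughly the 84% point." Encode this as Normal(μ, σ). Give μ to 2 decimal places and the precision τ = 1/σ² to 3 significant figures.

For Normal(μ,σ), the p-quantile is μ + z_p·σ. Here z_{0.25} = -0.6745, z_{0.84} = 0.9945.
So 1200 = μ − 0.6745σ and 4300 = μ + 0.9945σ.
Subtracting: σ = (4300 − 1200)/(0.9945 − (-0.6745)) = 1857.46.
Then μ = 1200 − (-0.6745)·1857.46 = 2452.84.
Precision τ = 1/σ² = 1/1857² = 2.9e-07.

μ = 2452.84, τ = 2.9e-07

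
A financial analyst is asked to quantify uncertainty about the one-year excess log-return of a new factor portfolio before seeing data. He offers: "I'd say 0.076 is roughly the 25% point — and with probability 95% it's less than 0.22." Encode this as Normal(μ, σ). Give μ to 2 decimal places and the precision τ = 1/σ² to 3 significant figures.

μ = 0.12, τ = 259

For Normal(μ,σ), the p-quantile is μ + z_p·σ. Here z_{0.25} = -0.6745, z_{0.95} = 1.645.
So 0.076 = μ − 0.6745σ and 0.22 = μ + 1.645σ.
Subtracting: σ = (0.22 − 0.076)/(1.645 − (-0.6745)) = 0.06.
Then μ = 0.076 − (-0.6745)·0.06 = 0.12.
Precision τ = 1/σ² = 1/0.06209² = 259.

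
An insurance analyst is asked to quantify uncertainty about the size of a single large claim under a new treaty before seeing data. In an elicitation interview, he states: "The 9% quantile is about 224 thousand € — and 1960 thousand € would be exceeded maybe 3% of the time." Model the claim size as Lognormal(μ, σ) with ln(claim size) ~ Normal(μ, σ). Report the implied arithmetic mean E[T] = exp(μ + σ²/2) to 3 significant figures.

E[T] ≈ 693 thousand €

If T ~ Lognormal(μ,σ) then ln T ~ Normal(μ,σ), so the p-quantile of ln T is μ + z_p·σ.
ln(224) = 5.412 and ln(1960) = 7.581; z_{0.09} = -1.341, z_{0.97} = 1.881.
σ = (7.581 − 5.412)/(1.881 − (-1.341)) = 0.673.
μ = 5.412 − (-1.341)·0.673 = 6.314.
E[T] = exp(μ + σ²/2) = exp(6.314 + 0.2267) = 693 thousand €.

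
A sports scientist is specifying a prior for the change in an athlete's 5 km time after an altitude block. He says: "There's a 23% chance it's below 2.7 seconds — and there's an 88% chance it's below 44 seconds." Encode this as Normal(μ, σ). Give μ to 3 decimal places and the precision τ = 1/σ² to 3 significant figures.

μ = 18.644, τ = 0.00215

For Normal(μ,σ), the p-quantile is μ + z_p·σ. Here z_{0.23} = -0.7388, z_{0.88} = 1.175.
So 2.7 = μ − 0.7388σ and 44 = μ + 1.175σ.
Subtracting: σ = (44 − 2.7)/(1.175 − (-0.7388)) = 21.580.
Then μ = 2.7 − (-0.7388)·21.580 = 18.644.
Precision τ = 1/σ² = 1/21.58² = 0.00215.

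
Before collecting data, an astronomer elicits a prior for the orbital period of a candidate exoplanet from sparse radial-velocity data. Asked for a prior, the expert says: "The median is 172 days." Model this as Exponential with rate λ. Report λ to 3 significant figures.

Exponential median = ln 2 / λ, so λ = ln 2 / 172.0 = 0.00403.

λ ≈ 0.00403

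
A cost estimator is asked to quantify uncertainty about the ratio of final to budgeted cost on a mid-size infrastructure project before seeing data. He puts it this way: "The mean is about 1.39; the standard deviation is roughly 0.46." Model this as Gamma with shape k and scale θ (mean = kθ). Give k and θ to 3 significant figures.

For Gamma(k, scale θ): mean = kθ, variance = kθ², so CV = 1/√k.
CV = SD/mean = 0.46/1.39 = 0.3309, hence k = 1/CV² = 9.13.
Then θ = mean/k = 1.39/9.13 = 0.152.

k ≈ 9.13, θ ≈ 0.152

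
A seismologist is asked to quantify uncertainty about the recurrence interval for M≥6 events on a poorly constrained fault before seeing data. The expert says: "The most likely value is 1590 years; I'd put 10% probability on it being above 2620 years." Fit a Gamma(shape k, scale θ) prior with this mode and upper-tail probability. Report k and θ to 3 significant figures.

Gamma(k,θ) with k>1 has mode (k−1)θ, so θ = 1590/(k−1).
Need P(X < 2620) = 0.9 with θ tied to k this way. Start at k = 2, θ = 1590: P(X<2620) ≈ 0.490.
Too low — raise k to concentrate. Iterating converges to k ≈ 8.56.
Then θ = 1590/(8.56−1) ≈ 210.

k ≈ 8.56, θ ≈ 210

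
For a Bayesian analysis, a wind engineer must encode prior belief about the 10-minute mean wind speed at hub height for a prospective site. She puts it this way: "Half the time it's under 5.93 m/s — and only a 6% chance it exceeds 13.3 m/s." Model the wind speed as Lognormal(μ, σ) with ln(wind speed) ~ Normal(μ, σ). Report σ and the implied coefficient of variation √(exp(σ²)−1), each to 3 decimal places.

If T ~ Lognormal(μ,σ) then ln T ~ Normal(μ,σ), so the p-quantile of ln T is μ + z_p·σ.
ln(5.93) = 1.78 and ln(13.3) = 2.588; z_{0.5} = 0, z_{0.94} = 1.555.
σ = (2.588 − 1.78)/(1.555 − (0)) = 0.520.
μ = 1.78 − (0)·0.520 = 1.780.
CV = √(exp(σ²)−1) = √(exp(0.2699)−1) = 0.557.

σ ≈ 0.520, CV ≈ 0.557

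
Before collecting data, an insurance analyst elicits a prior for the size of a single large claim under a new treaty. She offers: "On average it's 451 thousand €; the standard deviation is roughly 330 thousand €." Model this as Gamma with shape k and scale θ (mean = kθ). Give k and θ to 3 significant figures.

k ≈ 1.87, θ ≈ 241

For Gamma(k, scale θ): mean = kθ, variance = kθ², so CV = 1/√k.
CV = SD/mean = 330/451 = 0.7317, hence k = 1/CV² = 1.87.
Then θ = mean/k = 451/1.87 = 241.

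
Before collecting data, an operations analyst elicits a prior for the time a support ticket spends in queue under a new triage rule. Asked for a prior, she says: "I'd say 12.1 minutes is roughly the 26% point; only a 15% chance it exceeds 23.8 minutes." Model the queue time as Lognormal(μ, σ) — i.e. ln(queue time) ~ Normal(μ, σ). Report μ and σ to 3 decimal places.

If T ~ Lognormal(μ,σ) then ln T ~ Normal(μ,σ), so the p-quantile of ln T is μ + z_p·σ.
ln(12.1) = 2.493 and ln(23.8) = 3.17; z_{0.26} = -0.6433, z_{0.85} = 1.036.
σ = (3.17 − 2.493)/(1.036 − (-0.6433)) = 0.403.
μ = 2.493 − (-0.6433)·0.403 = 2.752.

μ ≈ 2.752, σ ≈ 0.403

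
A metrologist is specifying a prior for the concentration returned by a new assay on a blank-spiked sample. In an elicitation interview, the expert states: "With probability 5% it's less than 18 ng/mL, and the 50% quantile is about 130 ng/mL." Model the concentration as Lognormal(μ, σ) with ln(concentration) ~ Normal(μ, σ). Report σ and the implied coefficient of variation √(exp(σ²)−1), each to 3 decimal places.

σ ≈ 1.202, CV ≈ 1.800

If T ~ Lognormal(μ,σ) then ln T ~ Normal(μ,σ), so the p-quantile of ln T is μ + z_p·σ.
ln(18) = 2.89 and ln(130) = 4.868; z_{0.05} = -1.645, z_{0.5} = 0.
σ = (4.868 − 2.89)/(0 − (-1.645)) = 1.202.
μ = 2.89 − (-1.645)·1.202 = 4.868.
CV = √(exp(σ²)−1) = √(exp(1.4449)−1) = 1.800.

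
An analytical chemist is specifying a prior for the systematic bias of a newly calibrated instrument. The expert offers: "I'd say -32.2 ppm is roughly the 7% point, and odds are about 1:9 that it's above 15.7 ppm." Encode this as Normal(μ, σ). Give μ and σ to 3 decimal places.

μ = -6.563, σ = 17.372

The p-quantile of Normal(μ,σ) is μ + z_p·σ, with z_{0.07} = -1.476 and z_{0.9} = 1.282.
Eliminate σ: μ = (z₂·x₁ − z₁·x₂)/(z₂ − z₁) = (1.282·-32.2 − (-1.476)·15.7)/2.757 = -6.563.
Then σ = (x₂ − x₁)/(z₂ − z₁) = (15.7 − -32.2)/2.757 = 17.372.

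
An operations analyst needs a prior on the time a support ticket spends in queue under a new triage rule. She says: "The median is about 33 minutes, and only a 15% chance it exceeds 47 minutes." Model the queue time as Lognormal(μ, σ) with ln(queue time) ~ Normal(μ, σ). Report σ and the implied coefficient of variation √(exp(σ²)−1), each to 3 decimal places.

σ ≈ 0.341, CV ≈ 0.351

If T ~ Lognormal(μ,σ) then ln T ~ Normal(μ,σ), so the p-quantile of ln T is μ + z_p·σ.
ln(33) = 3.497 and ln(47) = 3.85; z_{0.5} = 0, z_{0.85} = 1.036.
σ = (3.85 − 3.497)/(1.036 − (0)) = 0.341.
μ = 3.497 − (0)·0.341 = 3.497.
CV = √(exp(σ²)−1) = √(exp(0.1164)−1) = 0.351.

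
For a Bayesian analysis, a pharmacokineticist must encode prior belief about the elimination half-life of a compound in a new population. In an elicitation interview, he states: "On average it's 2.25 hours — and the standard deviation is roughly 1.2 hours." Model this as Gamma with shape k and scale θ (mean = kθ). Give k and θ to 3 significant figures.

k ≈ 3.52, θ ≈ 0.64

For Gamma(k, scale θ): mean = kθ, variance = kθ², so CV = 1/√k.
CV = SD/mean = 1.2/2.25 = 0.5333, hence k = 1/CV² = 3.52.
Then θ = mean/k = 2.25/3.52 = 0.64.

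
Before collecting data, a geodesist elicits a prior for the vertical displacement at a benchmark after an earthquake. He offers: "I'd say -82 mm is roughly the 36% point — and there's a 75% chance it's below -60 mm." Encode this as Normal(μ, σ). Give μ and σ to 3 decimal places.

The p-quantile of Normal(μ,σ) is μ + z_p·σ, with z_{0.36} = -0.3585 and z_{0.75} = 0.6745.
Eliminate σ: μ = (z₂·x₁ − z₁·x₂)/(z₂ − z₁) = (0.6745·-82 − (-0.3585)·-60)/1.033 = -74.365.
Then σ = (x₂ − x₁)/(z₂ − z₁) = (-60 − -82)/1.033 = 21.298.

μ = -74.365, σ = 21.298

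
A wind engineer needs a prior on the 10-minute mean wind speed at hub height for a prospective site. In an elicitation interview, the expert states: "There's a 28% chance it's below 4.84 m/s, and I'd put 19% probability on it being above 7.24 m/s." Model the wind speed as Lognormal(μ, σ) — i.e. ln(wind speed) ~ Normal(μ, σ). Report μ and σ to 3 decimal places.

μ ≈ 1.738, σ ≈ 0.276

If T ~ Lognormal(μ,σ) then ln T ~ Normal(μ,σ), so the p-quantile of ln T is μ + z_p·σ.
ln(4.84) = 1.577 and ln(7.24) = 1.98; z_{0.28} = -0.5828, z_{0.81} = 0.8779.
σ = (1.98 − 1.577)/(0.8779 − (-0.5828)) = 0.276.
μ = 1.577 − (-0.5828)·0.276 = 1.738.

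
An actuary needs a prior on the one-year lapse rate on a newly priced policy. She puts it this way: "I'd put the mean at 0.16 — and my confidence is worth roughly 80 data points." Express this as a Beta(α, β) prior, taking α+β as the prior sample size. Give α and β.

Under the effective-sample-size interpretation, Beta(α, β) has prior mean α/(α+β) and prior sample size α+β.
So α+β = 80 and α/(α+β) = 0.16, giving α = 0.16·80 = 12.8 and β = 80 − 12.8 = 67.2.

α = 12.8, β = 67.2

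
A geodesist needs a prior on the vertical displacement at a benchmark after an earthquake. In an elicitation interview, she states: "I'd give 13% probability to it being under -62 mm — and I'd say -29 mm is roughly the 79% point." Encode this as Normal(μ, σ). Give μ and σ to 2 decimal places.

μ = -42.77, σ = 17.07

The p-quantile of Normal(μ,σ) is μ + z_p·σ, with z_{0.13} = -1.126 and z_{0.79} = 0.8064.
Eliminate σ: μ = (z₂·x₁ − z₁·x₂)/(z₂ − z₁) = (0.8064·-62 − (-1.126)·-29)/1.933 = -42.77.
Then σ = (x₂ − x₁)/(z₂ − z₁) = (-29 − -62)/1.933 = 17.07.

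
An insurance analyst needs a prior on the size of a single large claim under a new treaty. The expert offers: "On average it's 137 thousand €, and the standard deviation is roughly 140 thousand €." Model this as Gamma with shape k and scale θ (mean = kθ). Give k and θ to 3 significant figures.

For Gamma(k, scale θ): mean = kθ, variance = kθ², so CV = 1/√k.
CV = SD/mean = 140/137 = 1.022, hence k = 1/CV² = 0.958.
Then θ = mean/k = 137/0.958 = 143.

k ≈ 0.958, θ ≈ 143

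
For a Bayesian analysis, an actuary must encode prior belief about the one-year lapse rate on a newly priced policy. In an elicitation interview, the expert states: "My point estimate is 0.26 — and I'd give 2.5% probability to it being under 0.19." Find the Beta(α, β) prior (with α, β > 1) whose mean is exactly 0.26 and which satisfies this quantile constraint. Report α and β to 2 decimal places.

With mean 0.26 fixed, write α = 0.26s, β = 0.74s where s = α+β.
Need P(θ < 0.19) = 0.025 under Beta(0.26s, 0.74s). Normal approximation: (q−m)/√(m(1−m)/s) ≈ z_{0.025} = -1.96, so s ≈ 0.26·0.74·(-1.96)²/(0.19−0.26)² = 150.8.
At s = 150.8: P(θ<0.19) ≈ 0.019. Adjusting to match 0.025 gives s ≈ 135.74.
So α = 0.26·135.74 ≈ 35.29, β = 0.74·135.74 ≈ 100.45.

α ≈ 35.29, β ≈ 100.45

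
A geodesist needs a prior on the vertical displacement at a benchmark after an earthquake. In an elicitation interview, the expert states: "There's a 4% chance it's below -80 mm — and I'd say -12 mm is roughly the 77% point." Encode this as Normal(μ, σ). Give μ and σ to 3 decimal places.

μ = -32.181, σ = 27.314

The p-quantile of Normal(μ,σ) is μ + z_p·σ, with z_{0.04} = -1.751 and z_{0.77} = 0.7388.
Eliminate σ: μ = (z₂·x₁ − z₁·x₂)/(z₂ − z₁) = (0.7388·-80 − (-1.751)·-12)/2.49 = -32.181.
Then σ = (x₂ − x₁)/(z₂ − z₁) = (-12 − -80)/2.49 = 27.314.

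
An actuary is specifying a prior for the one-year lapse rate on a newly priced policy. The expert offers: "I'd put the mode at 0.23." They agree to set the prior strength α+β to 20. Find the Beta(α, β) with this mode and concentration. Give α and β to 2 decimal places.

For α,β > 1 the Beta mode is (α−1)/(α+β−2). With α+β = 20, the mode is (α−1)/18.
Set (α−1)/18 = 0.23 → α = 1 + 0.23·18 = 5.14.
β = 20 − α = 14.86.

α = 5.14, β = 14.86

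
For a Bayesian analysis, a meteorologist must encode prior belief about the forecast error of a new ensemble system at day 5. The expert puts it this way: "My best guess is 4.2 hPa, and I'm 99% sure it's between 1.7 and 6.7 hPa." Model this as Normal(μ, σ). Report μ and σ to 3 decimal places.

μ = 4.200, σ = 0.971

A symmetric 99% interval runs μ ± z·σ with z = 2.576.
Half-width = 2.5, so σ = 2.5/2.576 = 0.971.
μ is the stated best guess, 4.200.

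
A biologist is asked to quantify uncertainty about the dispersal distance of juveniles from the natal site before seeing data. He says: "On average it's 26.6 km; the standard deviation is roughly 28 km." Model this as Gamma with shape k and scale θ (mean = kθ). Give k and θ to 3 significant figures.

k ≈ 0.903, θ ≈ 29.5

For Gamma(k, scale θ): mean = kθ, variance = kθ², so CV = 1/√k.
CV = SD/mean = 28/26.6 = 1.053, hence k = 1/CV² = 0.903.
Then θ = mean/k = 26.6/0.903 = 29.5.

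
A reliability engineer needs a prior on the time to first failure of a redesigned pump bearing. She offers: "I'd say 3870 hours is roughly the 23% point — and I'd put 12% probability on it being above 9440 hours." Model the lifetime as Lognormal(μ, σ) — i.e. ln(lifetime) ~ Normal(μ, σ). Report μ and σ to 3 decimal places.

μ ≈ 8.605, σ ≈ 0.466

If T ~ Lognormal(μ,σ) then ln T ~ Normal(μ,σ), so the p-quantile of ln T is μ + z_p·σ.
ln(3870) = 8.261 and ln(9440) = 9.153; z_{0.23} = -0.7388, z_{0.88} = 1.175.
σ = (9.153 − 8.261)/(1.175 − (-0.7388)) = 0.466.
μ = 8.261 − (-0.7388)·0.466 = 8.605.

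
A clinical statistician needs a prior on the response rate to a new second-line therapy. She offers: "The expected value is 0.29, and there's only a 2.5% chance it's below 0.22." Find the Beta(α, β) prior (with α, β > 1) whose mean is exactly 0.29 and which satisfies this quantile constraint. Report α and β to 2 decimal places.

α ≈ 42.96, β ≈ 105.17

With mean 0.29 fixed, write α = 0.29s, β = 0.71s where s = α+β.
Need P(θ < 0.22) = 0.025 under Beta(0.29s, 0.71s). Normal approximation: (q−m)/√(m(1−m)/s) ≈ z_{0.025} = -1.96, so s ≈ 0.29·0.71·(-1.96)²/(0.22−0.29)² = 161.4.
At s = 161.4: P(θ<0.22) ≈ 0.020. Adjusting to match 0.025 gives s ≈ 148.13.
So α = 0.29·148.13 ≈ 42.96, β = 0.71·148.13 ≈ 105.17.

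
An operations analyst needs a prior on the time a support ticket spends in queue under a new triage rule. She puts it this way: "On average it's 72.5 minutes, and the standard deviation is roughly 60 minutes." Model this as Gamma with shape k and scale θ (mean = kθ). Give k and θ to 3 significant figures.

k ≈ 1.46, θ ≈ 49.7

For Gamma(k, scale θ): mean = kθ, variance = kθ², so CV = 1/√k.
CV = SD/mean = 60/72.5 = 0.8276, hence k = 1/CV² = 1.46.
Then θ = mean/k = 72.5/1.46 = 49.7.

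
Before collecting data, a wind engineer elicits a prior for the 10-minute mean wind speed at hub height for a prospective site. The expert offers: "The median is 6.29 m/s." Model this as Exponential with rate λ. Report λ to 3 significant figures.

λ ≈ 0.11

Exponential median = ln 2 / λ, so λ = ln 2 / 6.29 = 0.11.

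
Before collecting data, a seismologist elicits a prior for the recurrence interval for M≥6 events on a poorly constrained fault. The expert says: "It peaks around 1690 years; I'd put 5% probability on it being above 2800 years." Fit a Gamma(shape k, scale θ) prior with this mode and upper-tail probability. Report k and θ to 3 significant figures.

Gamma(k,θ) with k>1 has mode (k−1)θ, so θ = 1690/(k−1).
Need P(X < 2800) = 0.95 with θ tied to k this way. Start at k = 2, θ = 1690: P(X<2800) ≈ 0.493.
Too low — raise k to concentrate. Iterating converges to k ≈ 12.
Then θ = 1690/(12−1) ≈ 154.

k ≈ 12, θ ≈ 154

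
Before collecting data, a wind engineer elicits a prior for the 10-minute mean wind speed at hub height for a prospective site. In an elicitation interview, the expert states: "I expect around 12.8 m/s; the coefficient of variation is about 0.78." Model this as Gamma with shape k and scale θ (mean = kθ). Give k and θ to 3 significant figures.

k ≈ 1.64, θ ≈ 7.79

For Gamma(k, scale θ): mean = kθ, variance = kθ², so CV = 1/√k.
CV = 0.78, hence k = 1/CV² = 1.64.
Then θ = mean/k = 12.8/1.64 = 7.79.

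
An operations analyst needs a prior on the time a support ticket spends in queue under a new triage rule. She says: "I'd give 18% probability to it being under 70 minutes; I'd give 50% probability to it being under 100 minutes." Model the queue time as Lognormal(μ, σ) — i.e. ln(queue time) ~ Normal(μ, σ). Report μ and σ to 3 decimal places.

If T ~ Lognormal(μ,σ) then ln T ~ Normal(μ,σ), so the p-quantile of ln T is μ + z_p·σ.
ln(70) = 4.248 and ln(100) = 4.605; z_{0.18} = -0.9154, z_{0.5} = 0.
σ = (4.605 − 4.248)/(0 − (-0.9154)) = 0.390.
μ = 4.248 − (-0.9154)·0.390 = 4.605.

μ ≈ 4.605, σ ≈ 0.390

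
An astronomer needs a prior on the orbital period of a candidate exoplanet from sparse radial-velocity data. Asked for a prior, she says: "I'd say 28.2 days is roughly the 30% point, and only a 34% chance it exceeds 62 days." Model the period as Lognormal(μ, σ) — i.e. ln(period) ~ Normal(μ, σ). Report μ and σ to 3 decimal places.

μ ≈ 3.780, σ ≈ 0.841

If T ~ Lognormal(μ,σ) then ln T ~ Normal(μ,σ), so the p-quantile of ln T is μ + z_p·σ.
ln(28.2) = 3.339 and ln(62) = 4.127; z_{0.3} = -0.5244, z_{0.66} = 0.4125.
σ = (4.127 − 3.339)/(0.4125 − (-0.5244)) = 0.841.
μ = 3.339 − (-0.5244)·0.841 = 3.780.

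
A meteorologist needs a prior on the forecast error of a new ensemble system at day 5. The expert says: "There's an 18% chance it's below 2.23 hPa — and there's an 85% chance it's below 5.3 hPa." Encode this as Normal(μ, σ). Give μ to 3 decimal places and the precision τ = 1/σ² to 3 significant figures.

The p-quantile of Normal(μ,σ) is μ + z_p·σ, with z_{0.18} = -0.9154 and z_{0.85} = 1.036.
Eliminate σ: μ = (z₂·x₁ − z₁·x₂)/(z₂ − z₁) = (1.036·2.23 − (-0.9154)·5.3)/1.952 = 3.670.
Then σ = (x₂ − x₁)/(z₂ − z₁) = (5.3 − 2.23)/1.952 = 1.573.
Precision τ = 1/σ² = 1/1.573² = 0.404.

μ = 3.670, τ = 0.404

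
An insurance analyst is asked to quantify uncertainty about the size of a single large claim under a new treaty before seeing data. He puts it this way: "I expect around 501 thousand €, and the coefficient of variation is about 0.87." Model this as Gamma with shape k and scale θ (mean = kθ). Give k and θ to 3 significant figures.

k ≈ 1.32, θ ≈ 379

For Gamma(k, scale θ): mean = kθ, variance = kθ², so CV = 1/√k.
CV = 0.87, hence k = 1/CV² = 1.32.
Then θ = mean/k = 501/1.32 = 379.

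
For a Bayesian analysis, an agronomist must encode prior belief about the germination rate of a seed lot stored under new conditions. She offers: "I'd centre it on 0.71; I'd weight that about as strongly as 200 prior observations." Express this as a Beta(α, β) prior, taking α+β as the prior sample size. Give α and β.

α = 142, β = 58

Under the effective-sample-size interpretation, Beta(α, β) has prior mean α/(α+β) and prior sample size α+β.
So α+β = 200 and α/(α+β) = 0.71, giving α = 0.71·200 = 142 and β = 200 − 142 = 58.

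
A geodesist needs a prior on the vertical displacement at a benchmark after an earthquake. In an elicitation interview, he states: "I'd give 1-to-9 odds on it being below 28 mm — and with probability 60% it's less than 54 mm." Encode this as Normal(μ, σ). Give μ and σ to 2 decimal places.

μ = 49.71, σ = 16.94

The p-quantile of Normal(μ,σ) is μ + z_p·σ, with z_{0.1} = -1.282 and z_{0.6} = 0.2533.
Eliminate σ: μ = (z₂·x₁ − z₁·x₂)/(z₂ − z₁) = (0.2533·28 − (-1.282)·54)/1.535 = 49.71.
Then σ = (x₂ − x₁)/(z₂ − z₁) = (54 − 28)/1.535 = 16.94.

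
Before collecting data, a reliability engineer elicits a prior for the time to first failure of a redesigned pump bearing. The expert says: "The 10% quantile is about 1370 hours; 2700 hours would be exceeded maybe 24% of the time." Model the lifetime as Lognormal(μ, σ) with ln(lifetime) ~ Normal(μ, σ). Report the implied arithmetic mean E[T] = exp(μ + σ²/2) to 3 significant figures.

If T ~ Lognormal(μ,σ) then ln T ~ Normal(μ,σ), so the p-quantile of ln T is μ + z_p·σ.
ln(1370) = 7.223 and ln(2700) = 7.901; z_{0.1} = -1.282, z_{0.76} = 0.7063.
σ = (7.901 − 7.223)/(0.7063 − (-1.282)) = 0.341.
μ = 7.223 − (-1.282)·0.341 = 7.660.
E[T] = exp(μ + σ²/2) = exp(7.660 + 0.0582) = 2250 hours.

E[T] ≈ 2250 hours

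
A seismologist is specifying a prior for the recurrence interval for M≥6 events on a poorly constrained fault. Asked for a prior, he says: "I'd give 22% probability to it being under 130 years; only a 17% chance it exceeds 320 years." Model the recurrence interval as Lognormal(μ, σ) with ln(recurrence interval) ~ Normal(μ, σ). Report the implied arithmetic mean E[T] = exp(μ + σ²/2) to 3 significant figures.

If T ~ Lognormal(μ,σ) then ln T ~ Normal(μ,σ), so the p-quantile of ln T is μ + z_p·σ.
ln(130) = 4.868 and ln(320) = 5.768; z_{0.22} = -0.7722, z_{0.83} = 0.9542.
σ = (5.768 − 4.868)/(0.9542 − (-0.7722)) = 0.522.
μ = 4.868 − (-0.7722)·0.522 = 5.270.
E[T] = exp(μ + σ²/2) = exp(5.270 + 0.1361) = 223 years.

E[T] ≈ 223 years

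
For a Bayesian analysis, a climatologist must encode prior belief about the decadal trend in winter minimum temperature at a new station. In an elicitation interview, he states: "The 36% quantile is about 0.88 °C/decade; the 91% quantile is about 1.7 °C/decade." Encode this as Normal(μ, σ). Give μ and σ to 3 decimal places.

μ = 1.053, σ = 0.483

For Normal(μ,σ), the p-quantile is μ + z_p·σ. Here z_{0.36} = -0.3585, z_{0.91} = 1.341.
So 0.88 = μ − 0.3585σ and 1.7 = μ + 1.341σ.
Subtracting: σ = (1.7 − 0.88)/(1.341 − (-0.3585)) = 0.483.
Then μ = 0.88 − (-0.3585)·0.483 = 1.053.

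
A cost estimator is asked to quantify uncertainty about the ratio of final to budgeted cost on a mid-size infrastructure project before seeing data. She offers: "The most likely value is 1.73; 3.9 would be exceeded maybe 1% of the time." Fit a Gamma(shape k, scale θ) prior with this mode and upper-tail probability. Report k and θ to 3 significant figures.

k ≈ 8.26, θ ≈ 0.238

Gamma(k,θ) with k>1 has mode (k−1)θ, so θ = 1.73/(k−1).
Need P(X < 3.9) = 0.99 with θ tied to k this way. Start at k = 2, θ = 1.73: P(X<3.9) ≈ 0.658.
Too low — raise k to concentrate. Iterating converges to k ≈ 8.26.
Then θ = 1.73/(8.26−1) ≈ 0.238.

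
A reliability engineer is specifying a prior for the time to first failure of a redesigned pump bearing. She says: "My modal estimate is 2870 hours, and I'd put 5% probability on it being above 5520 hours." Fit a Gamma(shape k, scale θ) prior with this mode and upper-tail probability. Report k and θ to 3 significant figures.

Gamma(k,θ) with k>1 has mode (k−1)θ, so θ = 2870/(k−1).
Need P(X < 5520) = 0.95 with θ tied to k this way. Start at k = 2, θ = 2870: P(X<5520) ≈ 0.573.
Too low — raise k to concentrate. Iterating converges to k ≈ 7.49.
Then θ = 2870/(7.49−1) ≈ 442.

k ≈ 7.49, θ ≈ 442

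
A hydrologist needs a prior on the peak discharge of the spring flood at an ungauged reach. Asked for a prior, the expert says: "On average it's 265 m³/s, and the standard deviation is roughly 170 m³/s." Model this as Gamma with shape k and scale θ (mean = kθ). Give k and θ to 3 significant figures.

k ≈ 2.43, θ ≈ 109

For Gamma(k, scale θ): mean = kθ, variance = kθ², so CV = 1/√k.
CV = SD/mean = 170/265 = 0.6415, hence k = 1/CV² = 2.43.
Then θ = mean/k = 265/2.43 = 109.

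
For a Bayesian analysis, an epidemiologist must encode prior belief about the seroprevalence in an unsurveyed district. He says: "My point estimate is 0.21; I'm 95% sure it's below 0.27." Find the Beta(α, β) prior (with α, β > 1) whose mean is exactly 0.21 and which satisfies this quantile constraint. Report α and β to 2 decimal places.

With mean 0.21 fixed, write α = 0.21s, β = 0.79s where s = α+β.
Need P(θ < 0.27) = 0.95 under Beta(0.21s, 0.79s). Normal approximation: (q−m)/√(m(1−m)/s) ≈ z_{0.95} = 1.64, so s ≈ 0.21·0.79·(1.64)²/(0.27−0.21)² = 124.7.
At s = 124.7: P(θ<0.27) ≈ 0.944. Adjusting to match 0.95 gives s ≈ 134.24.
So α = 0.21·134.24 ≈ 28.19, β = 0.79·134.24 ≈ 106.05.

α ≈ 28.19, β ≈ 106.05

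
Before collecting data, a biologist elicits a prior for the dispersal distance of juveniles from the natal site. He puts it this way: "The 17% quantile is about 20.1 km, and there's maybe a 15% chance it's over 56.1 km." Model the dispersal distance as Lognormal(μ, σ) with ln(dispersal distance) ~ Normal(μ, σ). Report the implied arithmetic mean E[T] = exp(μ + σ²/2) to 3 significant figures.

If T ~ Lognormal(μ,σ) then ln T ~ Normal(μ,σ), so the p-quantile of ln T is μ + z_p·σ.
ln(20.1) = 3.001 and ln(56.1) = 4.027; z_{0.17} = -0.9542, z_{0.85} = 1.036.
σ = (4.027 − 3.001)/(1.036 − (-0.9542)) = 0.516.
μ = 3.001 − (-0.9542)·0.516 = 3.493.
E[T] = exp(μ + σ²/2) = exp(3.493 + 0.1329) = 37.5 km.

E[T] ≈ 37.5 km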